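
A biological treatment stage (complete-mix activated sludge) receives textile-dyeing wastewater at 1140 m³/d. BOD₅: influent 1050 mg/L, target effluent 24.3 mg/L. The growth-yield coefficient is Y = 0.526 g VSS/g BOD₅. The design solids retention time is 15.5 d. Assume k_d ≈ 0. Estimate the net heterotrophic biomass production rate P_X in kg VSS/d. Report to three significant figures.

No decay correction is needed, so Y_obs = Y = 0.526.
Substrate removed = Q·(S₀ − S) = 1140 m³/d × (1050 − 24.3) g/m³ = 1.17×10^6 g/d = 1169 kg/d.
So the net sludge growth is P_X = 0.5260 × 1169 = 615.1 kg VSS/d.

P_X ≈ 615 kg VSS/d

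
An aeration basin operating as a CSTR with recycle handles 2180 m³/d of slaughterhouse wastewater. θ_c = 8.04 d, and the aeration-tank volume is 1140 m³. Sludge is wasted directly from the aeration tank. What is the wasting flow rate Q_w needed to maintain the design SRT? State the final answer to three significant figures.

Wasting from the aeration tank: Q_w = V / θ_c = 1140 / 8.04 = 141.8 m³/d.

Q_w ≈ 142 m³/d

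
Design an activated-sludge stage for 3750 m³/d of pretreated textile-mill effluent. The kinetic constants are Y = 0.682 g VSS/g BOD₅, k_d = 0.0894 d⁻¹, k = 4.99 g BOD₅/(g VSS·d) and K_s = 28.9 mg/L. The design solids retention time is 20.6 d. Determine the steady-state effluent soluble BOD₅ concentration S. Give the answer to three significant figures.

For a completely mixed reactor with recycle the Lawrence–McCarty relation gives S = K_s·(1 + k_d·θ_c) / [θ_c·(Y·k − k_d) − 1] = 28.9 × (1 + 0.0894 × 20.6) / [20.6 × (0.682 × 4.99 − 0.0894) − 1] = 82.12 / 67.26 = 1.221 mg/L.

S ≈ 1.22 mg/L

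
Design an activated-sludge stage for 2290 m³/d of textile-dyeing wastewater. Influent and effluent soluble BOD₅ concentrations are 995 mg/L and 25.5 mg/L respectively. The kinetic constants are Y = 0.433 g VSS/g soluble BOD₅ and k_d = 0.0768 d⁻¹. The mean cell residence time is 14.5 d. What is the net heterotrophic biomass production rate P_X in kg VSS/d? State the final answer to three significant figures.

P_X ≈ 455 kg VSS/d

Observed yield with endogenous decay: Y_obs = Y / (1 + k_d·θ_c) = 0.433 / (1 + 0.0768 × 14.5) = 0.433 / 2.114 = 0.2049 g VSS/g soluble BOD₅.
Q·(S₀ − S) = 2290 × (995 − 25.5) × 10⁻³ = 2220 kg/d removed.
P_X = Y_obs · Q(S₀ − S) = 0.2049 × 2220 = 454.8 kg VSS/d.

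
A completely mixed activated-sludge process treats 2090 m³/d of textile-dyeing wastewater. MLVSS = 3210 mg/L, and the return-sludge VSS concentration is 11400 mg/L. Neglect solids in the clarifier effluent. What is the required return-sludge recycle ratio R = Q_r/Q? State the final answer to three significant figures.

Solids balance on the clarifier gives (1+R)X = R·X_r, so R = X/(X_r − X) = 3210 / (11400 − 3210) = 0.3919.

R ≈ 0.392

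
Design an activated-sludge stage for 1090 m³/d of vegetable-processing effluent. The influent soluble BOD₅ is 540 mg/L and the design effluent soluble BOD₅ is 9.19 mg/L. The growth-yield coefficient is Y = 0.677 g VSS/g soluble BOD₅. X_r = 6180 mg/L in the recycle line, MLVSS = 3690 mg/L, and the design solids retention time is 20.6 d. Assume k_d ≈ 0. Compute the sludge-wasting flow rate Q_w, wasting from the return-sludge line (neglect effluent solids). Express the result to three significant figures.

Q_w ≈ 63.4 m³/d

With k_d = 0 the design equation reduces to V = Y Q (S₀−S) θ_c / X = 0.677 × 1090 × (540 − 9.19) × 20.6 / 3690 = 2187 m³.
Wasting from the return line (neglecting effluent solids): Q_w = V·X / (θ_c·X_r) = 2187 × 3690 / (20.6 × 6180) = 63.38 m³/d.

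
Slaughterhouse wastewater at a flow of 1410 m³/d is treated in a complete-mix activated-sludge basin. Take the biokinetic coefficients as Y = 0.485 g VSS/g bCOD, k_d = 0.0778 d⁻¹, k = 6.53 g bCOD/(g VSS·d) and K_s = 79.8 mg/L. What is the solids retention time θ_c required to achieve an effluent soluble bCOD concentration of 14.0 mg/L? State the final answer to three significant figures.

At the target effluent, Y k S/(K_s+S) = 0.485×6.53×14.0/93.80 = 0.4727 d⁻¹.
θ_c = 1/(μ − k_d) = 1/(0.4727 − 0.0778) = 1/0.3949 = 2.532 d.

θ_c ≈ 2.53 d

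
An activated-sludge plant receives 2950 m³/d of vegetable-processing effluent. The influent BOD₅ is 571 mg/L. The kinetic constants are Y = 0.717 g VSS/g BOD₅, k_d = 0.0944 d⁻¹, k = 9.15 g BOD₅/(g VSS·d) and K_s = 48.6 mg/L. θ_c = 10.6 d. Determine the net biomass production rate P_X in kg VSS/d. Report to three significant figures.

From the Monod/SRT balance for a CMAS, S = K_s·(1+k_d θ_c)/[θ_c·(Y k − k_d) − 1] = 48.6 × (1 + 0.0944 × 10.6) / [10.6 × (0.717 × 9.15 − 0.0944) − 1] = 97.23 / 67.54 = 1.440 mg/L.
The observed yield is Y_obs = Y/(1 + k_d·θ_c) = 0.717 / (1 + 0.0944 × 10.6) = 0.717 / 2.001 = 0.3584 g VSS per g BOD₅ removed.
Mass of BOD₅ removed per day: Q(S₀ − S) = 2950 × 569.6 g/m³ = 1680 kg/d.
Net biomass production P_X = Y_obs × Q·(S₀ − S) = 0.3584 × 1680 = 602.2 kg VSS/d.

P_X ≈ 602 kg VSS/d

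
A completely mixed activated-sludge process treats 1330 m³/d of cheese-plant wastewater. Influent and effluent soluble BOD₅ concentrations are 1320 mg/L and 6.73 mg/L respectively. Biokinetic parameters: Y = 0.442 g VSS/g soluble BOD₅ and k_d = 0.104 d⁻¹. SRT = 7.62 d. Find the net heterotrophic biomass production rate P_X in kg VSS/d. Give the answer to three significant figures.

P_X ≈ 431 kg VSS/d

Y_obs = Y / (1 + k_d θ_c) = 0.442 / (1 + 0.104 × 7.62) = 0.442 / 1.792 = 0.2466.
Substrate removed = Q·(S₀ − S) = 1330 m³/d × (1320 − 6.73) g/m³ = 1.75×10^6 g/d = 1747 kg/d.
So the net sludge growth is P_X = 0.2466 × 1747 = 430.7 kg VSS/d.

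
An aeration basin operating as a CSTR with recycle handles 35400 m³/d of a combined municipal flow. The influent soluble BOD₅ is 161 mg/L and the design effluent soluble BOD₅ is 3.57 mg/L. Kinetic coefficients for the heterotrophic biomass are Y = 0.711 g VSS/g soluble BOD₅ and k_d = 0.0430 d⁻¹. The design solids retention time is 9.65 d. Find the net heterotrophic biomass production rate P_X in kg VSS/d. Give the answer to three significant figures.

Observed yield with endogenous decay: Y_obs = Y / (1 + k_d·θ_c) = 0.711 / (1 + 0.0430 × 9.65) = 0.711 / 1.415 = 0.5025 g VSS/g soluble BOD₅.
Substrate removed = Q·(S₀ − S) = 35400 m³/d × (161 − 3.57) g/m³ = 5.57×10^6 g/d = 5573 kg/d.
Biomass produced: P_X = Y_obs·Q·ΔS = 0.5025 × 5573 ≈ 2800 kg VSS/d.

P_X ≈ 2800 kg VSS/d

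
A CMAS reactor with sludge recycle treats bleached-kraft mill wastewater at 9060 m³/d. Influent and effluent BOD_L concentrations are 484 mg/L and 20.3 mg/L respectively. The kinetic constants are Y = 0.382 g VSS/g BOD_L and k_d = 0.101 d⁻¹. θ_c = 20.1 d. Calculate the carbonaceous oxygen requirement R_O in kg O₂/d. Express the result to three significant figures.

R_O ≈ 3450 kg O₂/d

The observed yield is Y_obs = Y/(1 + k_d·θ_c) = 0.382 / (1 + 0.101 × 20.1) = 0.382 / 3.030 = 0.1261 g VSS per g BOD_L removed.
Q·(S₀ − S) = 9060 × (484 − 20.3) × 10⁻³ = 4201 kg/d removed.
Net sludge production P_X = 0.1261 × 4201 = 529.6 kg VSS/d.
R_O = Q·ΔS − 1.42 P_X = 4201 − 752.1 = 3449 kg O₂/d.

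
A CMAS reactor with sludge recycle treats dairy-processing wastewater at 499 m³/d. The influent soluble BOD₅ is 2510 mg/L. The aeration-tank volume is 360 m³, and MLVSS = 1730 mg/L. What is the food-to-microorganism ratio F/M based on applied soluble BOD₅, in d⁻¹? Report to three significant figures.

F/M ≈ 2.01 d⁻¹

F/M = Q·S₀ / (V·X) = 499 × 2510 / (360.0 × 1730) = 2.011 g soluble BOD₅·(g VSS·d)⁻¹.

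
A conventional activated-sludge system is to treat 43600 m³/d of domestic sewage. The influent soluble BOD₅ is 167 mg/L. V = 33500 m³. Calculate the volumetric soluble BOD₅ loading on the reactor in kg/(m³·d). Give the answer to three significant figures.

Applied soluble BOD₅ load per unit volume = Q·S₀/V = (43600 × 167/1000)/33500 = 0.2173 kg soluble BOD₅·m⁻³·d⁻¹.

L_v ≈ 0.217 kg soluble BOD₅/(m³·d)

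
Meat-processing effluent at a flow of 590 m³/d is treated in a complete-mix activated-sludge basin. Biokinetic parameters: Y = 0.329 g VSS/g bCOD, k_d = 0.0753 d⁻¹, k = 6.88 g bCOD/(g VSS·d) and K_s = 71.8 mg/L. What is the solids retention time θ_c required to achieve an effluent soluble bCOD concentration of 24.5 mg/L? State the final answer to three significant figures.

From 1/θ_c = Y·k·S/(K_s + S) − k_d: Y·k·S/(K_s+S) = 0.329 × 6.88 × 24.5 / (71.8 + 24.5) = 0.5759 d⁻¹.
θ_c = 1/(μ − k_d) = 1/(0.5759 − 0.0753) = 1/0.5006 = 1.998 d.

θ_c ≈ 2.00 d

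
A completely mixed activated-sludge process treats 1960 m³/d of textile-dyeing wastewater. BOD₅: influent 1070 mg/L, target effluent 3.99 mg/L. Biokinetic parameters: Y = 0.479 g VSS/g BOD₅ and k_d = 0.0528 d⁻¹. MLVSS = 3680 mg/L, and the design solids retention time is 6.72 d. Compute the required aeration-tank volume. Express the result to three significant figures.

V ≈ 1350 m³

Rearranging the biomass balance for a CMAS with decay, V = Y·Q·ΔS·θ_c / [X·(1+k_d θ_c)] = 0.479 × 1960 × (1070 − 3.99) × 6.72 / [3680 × (1 + 0.0528 × 6.72)] = 6.73×10^6 / 4986 = 1349 m³.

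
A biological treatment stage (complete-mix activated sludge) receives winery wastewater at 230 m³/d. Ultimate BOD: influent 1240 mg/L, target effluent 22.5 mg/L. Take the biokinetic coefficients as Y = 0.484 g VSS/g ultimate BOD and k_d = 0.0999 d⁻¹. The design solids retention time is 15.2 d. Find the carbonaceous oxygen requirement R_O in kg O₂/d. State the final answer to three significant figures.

R_O ≈ 204 kg O₂/d

Observed yield with endogenous decay: Y_obs = Y / (1 + k_d·θ_c) = 0.484 / (1 + 0.0999 × 15.2) = 0.484 / 2.518 = 0.1922 g VSS/g ultimate BOD.
Substrate removed = Q·(S₀ − S) = 230 m³/d × (1240 − 22.5) g/m³ = 2.8×10^5 g/d = 280.0 kg/d.
P_X = Y_obs·Q·(S₀ − S) = 0.1922 × 280.0 = 53.82 kg VSS/d.
R_O = Q·(S₀ − S) − 1.42·P_X = 280.0 − 1.42 × 53.82 = 203.6 kg O₂/d.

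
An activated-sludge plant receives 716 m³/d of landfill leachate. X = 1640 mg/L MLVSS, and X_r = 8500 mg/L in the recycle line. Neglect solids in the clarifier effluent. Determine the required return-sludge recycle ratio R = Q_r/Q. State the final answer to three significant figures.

Mass balance around the secondary clarifier (neglecting effluent solids): R = X / (X_r − X) = 1640 / (8500 − 1640) = 0.2391.

R ≈ 0.239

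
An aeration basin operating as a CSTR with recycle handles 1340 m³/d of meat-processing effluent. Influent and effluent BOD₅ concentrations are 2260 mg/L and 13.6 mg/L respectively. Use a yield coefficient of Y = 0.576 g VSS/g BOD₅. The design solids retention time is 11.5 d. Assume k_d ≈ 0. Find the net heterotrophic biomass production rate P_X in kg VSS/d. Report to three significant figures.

P_X ≈ 1730 kg VSS/d

Since k_d ≈ 0, Y_obs = Y = 0.576 g VSS/g BOD₅.
ΔS = 2260 − 13.6 = 2246 mg/L, so the substrate removal rate is 1340 × 2246/1000 = 3010 kg BOD₅/d.
Biomass produced: P_X = Y_obs·Q·ΔS = 0.5760 × 3010 ≈ 1734 kg VSS/d.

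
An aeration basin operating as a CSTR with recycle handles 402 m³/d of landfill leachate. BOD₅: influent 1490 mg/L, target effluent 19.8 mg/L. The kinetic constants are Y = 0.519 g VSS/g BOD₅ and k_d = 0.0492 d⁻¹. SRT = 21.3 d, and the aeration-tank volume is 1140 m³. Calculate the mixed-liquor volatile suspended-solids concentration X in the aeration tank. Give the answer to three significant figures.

X ≈ 2800 mg/L

Solving the biomass balance for X: X = Y Q (S₀−S) θ_c / [V (1+k_d θ_c)] = 0.519 × 402 × (1490 − 19.8) × 21.3 / [1140 × (1 + 0.0492 × 21.3)] = 2798 mg/L.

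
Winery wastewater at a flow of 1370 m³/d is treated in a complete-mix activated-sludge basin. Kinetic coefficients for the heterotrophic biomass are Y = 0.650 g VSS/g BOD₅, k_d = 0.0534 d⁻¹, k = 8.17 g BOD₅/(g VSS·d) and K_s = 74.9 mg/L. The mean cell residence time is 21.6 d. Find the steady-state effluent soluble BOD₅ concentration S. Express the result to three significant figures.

S ≈ 1.43 mg/L

From the Monod/SRT balance for a CMAS, S = K_s·(1+k_d θ_c)/[θ_c·(Y k − k_d) − 1] = 74.9 × (1 + 0.0534 × 21.6) / [21.6 × (0.650 × 8.17 − 0.0534) − 1] = 161.3 / 112.6 = 1.433 mg/L.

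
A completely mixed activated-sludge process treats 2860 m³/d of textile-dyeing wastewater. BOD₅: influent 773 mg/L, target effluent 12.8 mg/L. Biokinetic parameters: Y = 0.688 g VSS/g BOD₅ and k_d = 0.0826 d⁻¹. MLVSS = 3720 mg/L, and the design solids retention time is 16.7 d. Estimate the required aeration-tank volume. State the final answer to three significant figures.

From the SRT design equation V = Y Q (S₀−S) θ_c / [X (1 + k_d θ_c)] = 0.688 × 2860 × (773 − 12.8) × 16.7 / [3720 × (1 + 0.0826 × 16.7)] = 2.5×10^7 / 8851 = 2822 m³.

V ≈ 2820 m³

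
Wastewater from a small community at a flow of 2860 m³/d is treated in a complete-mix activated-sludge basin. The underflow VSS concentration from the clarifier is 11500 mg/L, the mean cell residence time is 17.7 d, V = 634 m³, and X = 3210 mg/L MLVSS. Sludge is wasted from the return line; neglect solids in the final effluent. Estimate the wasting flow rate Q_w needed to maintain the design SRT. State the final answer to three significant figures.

Q_w ≈ 10.00 m³/d

Q_w = (V·X)/(θ_c X_r) = 634.0 × 3210 / (17.7 × 11500) = 9.998 m³/d.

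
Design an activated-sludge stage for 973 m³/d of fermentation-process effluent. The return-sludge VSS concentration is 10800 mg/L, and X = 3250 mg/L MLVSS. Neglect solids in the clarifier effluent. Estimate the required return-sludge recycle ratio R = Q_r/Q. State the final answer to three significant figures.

R ≈ 0.430

Mass balance around the secondary clarifier (neglecting effluent solids): R = X / (X_r − X) = 3250 / (10800 − 3250) = 0.4305.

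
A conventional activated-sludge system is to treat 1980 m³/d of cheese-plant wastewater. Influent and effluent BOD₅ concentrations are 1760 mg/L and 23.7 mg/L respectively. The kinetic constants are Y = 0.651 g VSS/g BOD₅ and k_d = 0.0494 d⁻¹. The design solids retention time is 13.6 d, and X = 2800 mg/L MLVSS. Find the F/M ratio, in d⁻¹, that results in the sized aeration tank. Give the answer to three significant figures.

F/M ≈ 0.191 d⁻¹

Steady-state biomass mass balance: V·X·(1 + k_d·θ_c) = Y·Q·(S₀ − S)·θ_c, so V = 0.651 × 1980 × (1760 − 23.7) × 13.6 / [2800 × (1 + 0.0494 × 13.6)] = 3.04×10^7 / 4681 = 6502 m³.
F/M = Q·S₀ / (V·X) = 1980 × 1760 / (6502 × 2800) = 0.1914 g BOD₅·(g VSS·d)⁻¹.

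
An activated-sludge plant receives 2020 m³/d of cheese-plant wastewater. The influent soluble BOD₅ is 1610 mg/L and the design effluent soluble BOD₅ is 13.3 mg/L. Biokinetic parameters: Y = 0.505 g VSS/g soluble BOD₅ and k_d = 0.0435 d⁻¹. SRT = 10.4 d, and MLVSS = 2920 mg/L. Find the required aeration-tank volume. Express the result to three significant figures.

V ≈ 3990 m³

Rearranging the biomass balance for a CMAS with decay, V = Y·Q·ΔS·θ_c / [X·(1+k_d θ_c)] = 0.505 × 2020 × (1610 − 13.3) × 10.4 / [2920 × (1 + 0.0435 × 10.4)] = 1.69×10^7 / 4241 = 3994 m³.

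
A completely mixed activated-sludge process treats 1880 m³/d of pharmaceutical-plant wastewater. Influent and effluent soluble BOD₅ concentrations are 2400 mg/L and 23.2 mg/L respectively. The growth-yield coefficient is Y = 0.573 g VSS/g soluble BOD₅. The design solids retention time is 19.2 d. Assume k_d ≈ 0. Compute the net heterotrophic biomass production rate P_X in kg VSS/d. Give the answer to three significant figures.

P_X ≈ 2560 kg VSS/d

No decay correction is needed, so Y_obs = Y = 0.573.
Q·(S₀ − S) = 1880 × (2400 − 23.2) × 10⁻³ = 4468 kg/d removed.
So the net sludge growth is P_X = 0.5730 × 4468 = 2560 kg VSS/d.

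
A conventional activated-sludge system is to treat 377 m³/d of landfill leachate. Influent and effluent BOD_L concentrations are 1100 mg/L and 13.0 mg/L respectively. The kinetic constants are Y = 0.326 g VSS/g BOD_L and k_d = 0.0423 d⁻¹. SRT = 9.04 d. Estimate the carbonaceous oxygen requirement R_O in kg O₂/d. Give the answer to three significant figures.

R_O ≈ 273 kg O₂/d

Correct the yield for decay: Y_obs = Y/(1 + k_d θ_c) = 0.326 / (1 + 0.0423 × 9.04) = 0.326 / 1.382 = 0.2358.
ΔS = 1100 − 13.0 = 1087 mg/L, so the substrate removal rate is 377 × 1087/1000 = 409.8 kg BOD_L/d.
P_X = Y_obs·Q·(S₀ − S) = 0.2358 × 409.8 = 96.64 kg VSS/d.
R_O = Q·(S₀ − S) − 1.42·P_X = 409.8 − 1.42 × 96.64 = 272.6 kg O₂/d.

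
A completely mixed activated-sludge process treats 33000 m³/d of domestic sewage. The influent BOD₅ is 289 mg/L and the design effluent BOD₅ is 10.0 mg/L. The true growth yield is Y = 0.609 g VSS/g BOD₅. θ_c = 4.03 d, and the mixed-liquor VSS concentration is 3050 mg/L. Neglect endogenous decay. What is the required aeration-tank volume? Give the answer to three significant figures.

Biomass mass balance (decay neglected): V·X = Y·Q·(S₀ − S)·θ_c, so V = 0.609 × 33000 × (289 − 10.0) × 4.03 / 3050 = 7409 m³.

V ≈ 7410 m³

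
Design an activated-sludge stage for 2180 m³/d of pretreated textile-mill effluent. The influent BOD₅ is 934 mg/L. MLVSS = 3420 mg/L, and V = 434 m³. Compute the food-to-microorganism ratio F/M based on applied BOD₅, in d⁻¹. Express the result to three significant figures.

F/M = Q·S₀ / (V·X) = 2180 × 934 / (434.0 × 3420) = 1.372 g BOD₅·(g VSS·d)⁻¹.

F/M ≈ 1.37 d⁻¹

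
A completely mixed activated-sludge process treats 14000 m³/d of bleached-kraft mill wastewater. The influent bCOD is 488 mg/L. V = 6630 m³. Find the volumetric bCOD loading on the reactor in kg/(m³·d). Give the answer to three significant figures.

L_v ≈ 1.03 kg bCOD/(m³·d)

Applied bCOD load per unit volume = Q·S₀/V = (14000 × 488/1000)/6630 = 1.030 kg bCOD·m⁻³·d⁻¹.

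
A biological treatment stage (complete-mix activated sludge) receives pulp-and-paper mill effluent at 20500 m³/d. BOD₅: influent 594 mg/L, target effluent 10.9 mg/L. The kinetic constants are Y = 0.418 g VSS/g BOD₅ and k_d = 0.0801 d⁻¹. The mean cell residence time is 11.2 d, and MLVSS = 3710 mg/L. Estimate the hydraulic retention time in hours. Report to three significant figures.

Rearranging the biomass balance for a CMAS with decay, V = Y·Q·ΔS·θ_c / [X·(1+k_d θ_c)] = 0.418 × 20500 × (594 − 10.9) × 11.2 / [3710 × (1 + 0.0801 × 11.2)] = 5.6×10^7 / 7038 = 7951 m³.
Hydraulic retention time τ = V/Q = 7951 / 20500 = 0.3879 d = 9.309 h.

τ ≈ 9.31 h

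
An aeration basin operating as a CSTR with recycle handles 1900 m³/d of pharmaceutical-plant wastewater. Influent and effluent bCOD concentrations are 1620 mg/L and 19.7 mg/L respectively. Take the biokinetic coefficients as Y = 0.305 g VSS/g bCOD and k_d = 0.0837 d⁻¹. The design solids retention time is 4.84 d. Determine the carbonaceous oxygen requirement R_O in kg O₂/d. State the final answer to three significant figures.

Y_obs = Y / (1 + k_d θ_c) = 0.305 / (1 + 0.0837 × 4.84) = 0.305 / 1.405 = 0.2171.
ΔS = 1620 − 19.7 = 1600 mg/L, so the substrate removal rate is 1900 × 1600/1000 = 3041 kg bCOD/d.
Net sludge production P_X = 0.2171 × 3041 = 660.0 kg VSS/d.
R_O = Q·ΔS − 1.42 P_X = 3041 − 937.2 = 2103 kg O₂/d.

R_O ≈ 2100 kg O₂/d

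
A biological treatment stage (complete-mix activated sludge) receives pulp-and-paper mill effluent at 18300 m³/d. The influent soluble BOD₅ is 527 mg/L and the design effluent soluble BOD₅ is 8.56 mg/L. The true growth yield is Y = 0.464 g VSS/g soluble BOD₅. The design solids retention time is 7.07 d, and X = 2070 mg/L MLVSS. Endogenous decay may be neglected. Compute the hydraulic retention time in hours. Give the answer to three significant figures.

With k_d = 0 the design equation reduces to V = Y Q (S₀−S) θ_c / X = 0.464 × 18300 × (527 − 8.56) × 7.07 / 2070 = 15035 m³.
Hydraulic retention time τ = V/Q = 15035 / 18300 = 0.8216 d = 19.72 h.

τ ≈ 19.7 h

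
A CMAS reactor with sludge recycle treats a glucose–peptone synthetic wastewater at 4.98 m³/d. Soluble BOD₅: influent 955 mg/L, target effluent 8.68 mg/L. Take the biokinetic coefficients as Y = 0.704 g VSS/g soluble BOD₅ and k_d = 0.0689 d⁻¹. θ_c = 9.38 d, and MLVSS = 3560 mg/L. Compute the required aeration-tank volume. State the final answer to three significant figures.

V ≈ 5.31 m³

From the SRT design equation V = Y Q (S₀−S) θ_c / [X (1 + k_d θ_c)] = 0.704 × 4.98 × (955 − 8.68) × 9.38 / [3560 × (1 + 0.0689 × 9.38)] = 3.11×10^4 / 5861 = 5.310 m³.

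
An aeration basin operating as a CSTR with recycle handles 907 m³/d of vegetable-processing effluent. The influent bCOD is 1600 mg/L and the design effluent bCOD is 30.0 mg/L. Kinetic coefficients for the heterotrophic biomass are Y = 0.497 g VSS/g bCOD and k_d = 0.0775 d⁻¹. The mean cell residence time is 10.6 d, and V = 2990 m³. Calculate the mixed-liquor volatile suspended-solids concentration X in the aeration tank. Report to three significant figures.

From V·X·(1 + k_d·θ_c) = Y·Q·(S₀ − S)·θ_c: X = 0.497 × 907 × (1600 − 30.0) × 10.6 / [2990 × (1 + 0.0775 × 10.6)] = 1377 mg/L.

X ≈ 1380 mg/L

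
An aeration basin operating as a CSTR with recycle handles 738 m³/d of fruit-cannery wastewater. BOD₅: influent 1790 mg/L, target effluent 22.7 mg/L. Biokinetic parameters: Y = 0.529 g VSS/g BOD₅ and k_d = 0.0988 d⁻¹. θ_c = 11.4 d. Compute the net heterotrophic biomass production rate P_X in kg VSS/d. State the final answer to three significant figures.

P_X ≈ 324 kg VSS/d

Observed yield with endogenous decay: Y_obs = Y / (1 + k_d·θ_c) = 0.529 / (1 + 0.0988 × 11.4) = 0.529 / 2.126 = 0.2488 g VSS/g BOD₅.
Q·(S₀ − S) = 738 × (1790 − 22.7) × 10⁻³ = 1304 kg/d removed.
So the net sludge growth is P_X = 0.2488 × 1304 = 324.5 kg VSS/d.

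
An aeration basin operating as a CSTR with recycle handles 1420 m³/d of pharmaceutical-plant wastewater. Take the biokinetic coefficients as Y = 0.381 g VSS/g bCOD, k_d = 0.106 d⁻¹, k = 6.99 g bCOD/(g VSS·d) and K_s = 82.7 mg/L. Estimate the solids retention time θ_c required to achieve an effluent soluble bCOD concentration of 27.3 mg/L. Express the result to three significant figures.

θ_c ≈ 1.80 d

At the target effluent, Y k S/(K_s+S) = 0.381×6.99×27.3/110.0 = 0.6610 d⁻¹.
1/θ_c = 0.6610 − 0.106 = 0.5550 d⁻¹, so θ_c = 1.802 d.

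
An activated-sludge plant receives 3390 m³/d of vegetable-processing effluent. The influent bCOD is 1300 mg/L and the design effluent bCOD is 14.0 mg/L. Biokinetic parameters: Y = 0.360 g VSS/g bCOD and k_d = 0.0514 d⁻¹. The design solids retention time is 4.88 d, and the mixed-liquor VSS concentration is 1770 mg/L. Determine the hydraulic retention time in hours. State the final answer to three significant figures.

Rearranging the biomass balance for a CMAS with decay, V = Y·Q·ΔS·θ_c / [X·(1+k_d θ_c)] = 0.360 × 3390 × (1300 − 14.0) × 4.88 / [1770 × (1 + 0.0514 × 4.88)] = 7.66×10^6 / 2214 = 3459 m³.
HRT = V/Q = 3459 m³ / 3390 m³·d⁻¹ = 1.020 d × 24 = 24.49 h.

τ ≈ 24.5 h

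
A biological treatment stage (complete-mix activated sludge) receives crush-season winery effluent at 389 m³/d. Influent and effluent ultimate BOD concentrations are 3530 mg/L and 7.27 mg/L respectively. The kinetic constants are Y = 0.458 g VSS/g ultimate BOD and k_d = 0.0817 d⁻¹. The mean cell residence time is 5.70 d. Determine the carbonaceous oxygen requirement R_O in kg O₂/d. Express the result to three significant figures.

The observed yield is Y_obs = Y/(1 + k_d·θ_c) = 0.458 / (1 + 0.0817 × 5.70) = 0.458 / 1.466 = 0.3125 g VSS per g ultimate BOD removed.
Q·(S₀ − S) = 389 × (3530 − 7.27) × 10⁻³ = 1370 kg/d removed.
Net sludge production P_X = 0.3125 × 1370 = 428.2 kg VSS/d.
R_O = Q·ΔS − 1.42 P_X = 1370 − 608.1 = 762.3 kg O₂/d.

R_O ≈ 762 kg O₂/d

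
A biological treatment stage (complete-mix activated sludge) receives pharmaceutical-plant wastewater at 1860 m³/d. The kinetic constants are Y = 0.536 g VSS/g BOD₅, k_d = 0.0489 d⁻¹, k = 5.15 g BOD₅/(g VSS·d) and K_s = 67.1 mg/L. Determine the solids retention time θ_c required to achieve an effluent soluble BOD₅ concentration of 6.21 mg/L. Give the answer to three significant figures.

θ_c ≈ 5.41 d

At the target effluent, Y k S/(K_s+S) = 0.536×5.15×6.21/73.31 = 0.2338 d⁻¹.
θ_c = 1/(μ − k_d) = 1/(0.2338 − 0.0489) = 1/0.1849 = 5.407 d.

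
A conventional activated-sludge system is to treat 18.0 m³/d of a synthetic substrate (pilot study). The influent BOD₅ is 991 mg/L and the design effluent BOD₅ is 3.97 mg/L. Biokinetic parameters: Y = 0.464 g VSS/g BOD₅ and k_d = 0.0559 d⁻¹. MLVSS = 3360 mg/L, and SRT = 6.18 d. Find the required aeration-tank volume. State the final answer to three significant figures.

Steady-state biomass mass balance: V·X·(1 + k_d·θ_c) = Y·Q·(S₀ − S)·θ_c, so V = 0.464 × 18.0 × (991 − 3.97) × 6.18 / [3360 × (1 + 0.0559 × 6.18)] = 5.09×10^4 / 4521 = 11.27 m³.

V ≈ 11.3 m³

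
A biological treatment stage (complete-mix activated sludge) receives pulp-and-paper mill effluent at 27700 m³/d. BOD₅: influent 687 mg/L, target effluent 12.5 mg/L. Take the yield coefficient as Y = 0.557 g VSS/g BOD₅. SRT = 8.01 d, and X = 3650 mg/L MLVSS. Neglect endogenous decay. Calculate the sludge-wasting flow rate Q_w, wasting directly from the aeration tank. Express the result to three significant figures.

V·X = Y·Q·ΔS·θ_c gives V = 0.557 × 27700 × (687 − 12.5) × 8.01 / 3650 = 22838 m³.
With mixed-liquor wasting, θ_c = V/Q_w, so Q_w = V/θ_c = 22838/8.01 = 2851 m³/d.

Q_w ≈ 2850 m³/d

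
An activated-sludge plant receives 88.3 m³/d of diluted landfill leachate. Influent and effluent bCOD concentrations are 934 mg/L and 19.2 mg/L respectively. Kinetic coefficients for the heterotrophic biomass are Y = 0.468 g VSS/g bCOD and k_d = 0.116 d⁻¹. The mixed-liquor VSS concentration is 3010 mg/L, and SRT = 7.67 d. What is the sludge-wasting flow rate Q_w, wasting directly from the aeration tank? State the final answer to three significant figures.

Q_w ≈ 6.65 m³/d

From the SRT design equation V = Y Q (S₀−S) θ_c / [X (1 + k_d θ_c)] = 0.468 × 88.3 × (934 − 19.2) × 7.67 / [3010 × (1 + 0.116 × 7.67)] = 2.9×10^5 / 5688 = 50.98 m³.
For wasting at MLVSS concentration, Q_w = V/θ_c = 50.98/7.67 = 6.646 m³/d.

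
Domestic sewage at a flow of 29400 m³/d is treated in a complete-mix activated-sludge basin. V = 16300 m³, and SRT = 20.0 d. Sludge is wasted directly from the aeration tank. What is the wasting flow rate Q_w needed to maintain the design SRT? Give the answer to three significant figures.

Q_w ≈ 815 m³/d

For wasting at MLVSS concentration, Q_w = V/θ_c = 16300/20.0 = 815.0 m³/d.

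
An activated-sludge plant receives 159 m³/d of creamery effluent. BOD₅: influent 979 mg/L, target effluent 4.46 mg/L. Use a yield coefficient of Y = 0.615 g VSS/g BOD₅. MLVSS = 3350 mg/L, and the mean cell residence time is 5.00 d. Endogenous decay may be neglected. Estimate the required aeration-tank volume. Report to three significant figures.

V ≈ 142 m³

Biomass mass balance (decay neglected): V·X = Y·Q·(S₀ − S)·θ_c, so V = 0.615 × 159 × (979 − 4.46) × 5.00 / 3350 = 142.2 m³.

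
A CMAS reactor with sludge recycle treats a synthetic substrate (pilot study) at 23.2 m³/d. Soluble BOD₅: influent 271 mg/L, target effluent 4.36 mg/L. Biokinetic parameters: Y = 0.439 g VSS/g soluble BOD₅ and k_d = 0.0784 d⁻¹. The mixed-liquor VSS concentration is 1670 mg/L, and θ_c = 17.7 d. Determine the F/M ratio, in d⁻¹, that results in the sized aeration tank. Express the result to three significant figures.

Rearranging the biomass balance for a CMAS with decay, V = Y·Q·ΔS·θ_c / [X·(1+k_d θ_c)] = 0.439 × 23.2 × (271 − 4.36) × 17.7 / [1670 × (1 + 0.0784 × 17.7)] = 4.81×10^4 / 3987 = 12.05 m³.
F/M = Q·S₀ / (V·X) = 23.2 × 271 / (12.05 × 1670) = 0.3123 g soluble BOD₅·(g VSS·d)⁻¹.

F/M ≈ 0.312 d⁻¹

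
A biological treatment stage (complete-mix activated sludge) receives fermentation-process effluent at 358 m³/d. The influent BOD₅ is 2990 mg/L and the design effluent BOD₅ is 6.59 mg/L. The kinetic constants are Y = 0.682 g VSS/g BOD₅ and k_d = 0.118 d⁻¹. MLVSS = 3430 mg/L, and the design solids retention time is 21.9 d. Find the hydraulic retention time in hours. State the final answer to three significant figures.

Steady-state biomass mass balance: V·X·(1 + k_d·θ_c) = Y·Q·(S₀ − S)·θ_c, so V = 0.682 × 358 × (2990 − 6.59) × 21.9 / [3430 × (1 + 0.118 × 21.9)] = 1.6×10^7 / 12294 = 1298 m³.
τ = V/Q = 1298/358 = 3.625 d, or 86.99 h.

τ ≈ 87.0 h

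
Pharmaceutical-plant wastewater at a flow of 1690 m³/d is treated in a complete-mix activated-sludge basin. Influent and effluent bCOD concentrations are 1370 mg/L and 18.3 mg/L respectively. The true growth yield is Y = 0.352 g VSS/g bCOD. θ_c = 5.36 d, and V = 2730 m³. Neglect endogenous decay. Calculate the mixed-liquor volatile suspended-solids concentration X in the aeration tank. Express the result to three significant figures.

X ≈ 1580 mg/L

X = Y·Q·ΔS·θ_c / V = 0.352 × 1690 × (1370 − 18.3) × 5.36 / 2730 = 1579 mg/L.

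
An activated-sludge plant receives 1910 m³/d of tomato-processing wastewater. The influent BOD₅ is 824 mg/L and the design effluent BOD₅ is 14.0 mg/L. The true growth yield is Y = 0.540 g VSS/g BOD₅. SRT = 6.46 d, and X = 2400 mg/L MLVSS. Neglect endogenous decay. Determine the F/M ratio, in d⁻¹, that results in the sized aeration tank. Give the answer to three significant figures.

V·X = Y·Q·ΔS·θ_c gives V = 0.540 × 1910 × (824 − 14.0) × 6.46 / 2400 = 2249 m³.
Food-to-microorganism ratio F/M = Q S₀ / (V X) = 1910 × 824 / (2249 × 2400) = 0.2916 d⁻¹.

F/M ≈ 0.292 d⁻¹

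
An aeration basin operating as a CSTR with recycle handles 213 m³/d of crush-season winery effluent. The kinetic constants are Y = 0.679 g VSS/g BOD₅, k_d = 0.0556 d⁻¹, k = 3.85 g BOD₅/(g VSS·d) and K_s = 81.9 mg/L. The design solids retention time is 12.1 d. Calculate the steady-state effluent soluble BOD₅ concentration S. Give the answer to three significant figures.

S ≈ 4.57 mg/L

From the Monod/SRT balance for a CMAS, S = K_s·(1+k_d θ_c)/[θ_c·(Y k − k_d) − 1] = 81.9 × (1 + 0.0556 × 12.1) / [12.1 × (0.679 × 3.85 − 0.0556) − 1] = 137.0 / 29.96 = 4.573 mg/L.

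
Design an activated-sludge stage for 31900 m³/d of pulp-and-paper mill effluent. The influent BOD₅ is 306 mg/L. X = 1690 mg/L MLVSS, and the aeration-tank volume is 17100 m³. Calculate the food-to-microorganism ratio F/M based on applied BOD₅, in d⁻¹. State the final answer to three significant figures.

F/M = Q·S₀ / (V·X) = 31900 × 306 / (17100 × 1690) = 0.3378 g BOD₅·(g VSS·d)⁻¹.

F/M ≈ 0.338 d⁻¹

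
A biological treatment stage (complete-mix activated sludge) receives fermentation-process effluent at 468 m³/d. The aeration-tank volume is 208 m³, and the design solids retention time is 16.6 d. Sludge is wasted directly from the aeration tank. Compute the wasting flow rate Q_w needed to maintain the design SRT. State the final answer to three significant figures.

Q_w ≈ 12.5 m³/d

With mixed-liquor wasting, θ_c = V/Q_w, so Q_w = V/θ_c = 208.0/16.6 = 12.53 m³/d.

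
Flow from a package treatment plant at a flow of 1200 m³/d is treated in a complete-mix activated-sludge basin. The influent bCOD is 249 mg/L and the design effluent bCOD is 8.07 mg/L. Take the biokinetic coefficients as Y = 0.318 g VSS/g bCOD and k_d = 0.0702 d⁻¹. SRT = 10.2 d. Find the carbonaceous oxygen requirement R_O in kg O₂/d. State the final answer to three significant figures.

R_O ≈ 213 kg O₂/d

The observed yield is Y_obs = Y/(1 + k_d·θ_c) = 0.318 / (1 + 0.0702 × 10.2) = 0.318 / 1.716 = 0.1853 g VSS per g bCOD removed.
Substrate removed = Q·(S₀ − S) = 1200 m³/d × (249 − 8.07) g/m³ = 2.89×10^5 g/d = 289.1 kg/d.
Net sludge production P_X = 0.1853 × 289.1 = 53.58 kg VSS/d.
R_O = Q·(S₀ − S) − 1.42·P_X = 289.1 − 1.42 × 53.58 = 213.0 kg O₂/d.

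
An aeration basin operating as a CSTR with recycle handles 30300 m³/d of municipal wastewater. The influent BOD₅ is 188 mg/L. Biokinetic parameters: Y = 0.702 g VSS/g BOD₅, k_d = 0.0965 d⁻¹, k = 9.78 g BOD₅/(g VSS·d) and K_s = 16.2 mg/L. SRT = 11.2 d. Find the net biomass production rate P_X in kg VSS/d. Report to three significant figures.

P_X ≈ 1920 kg VSS/d

For a completely mixed reactor with recycle the Lawrence–McCarty relation gives S = K_s·(1 + k_d·θ_c) / [θ_c·(Y·k − k_d) − 1] = 16.2 × (1 + 0.0965 × 11.2) / [11.2 × (0.702 × 9.78 − 0.0965) − 1] = 33.71 / 74.81 = 0.4506 mg/L.
The observed yield is Y_obs = Y/(1 + k_d·θ_c) = 0.702 / (1 + 0.0965 × 11.2) = 0.702 / 2.081 = 0.3374 g VSS per g BOD₅ removed.
Substrate removed = Q·(S₀ − S) = 30300 m³/d × (188 − 0.451) g/m³ = 5.68×10^6 g/d = 5683 kg/d.
So the net sludge growth is P_X = 0.3374 × 5683 = 1917 kg VSS/d.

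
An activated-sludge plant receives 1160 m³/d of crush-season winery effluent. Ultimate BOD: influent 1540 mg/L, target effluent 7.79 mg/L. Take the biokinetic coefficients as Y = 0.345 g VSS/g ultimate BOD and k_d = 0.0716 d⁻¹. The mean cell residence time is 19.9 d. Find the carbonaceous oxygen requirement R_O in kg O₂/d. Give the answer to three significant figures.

Observed yield with endogenous decay: Y_obs = Y / (1 + k_d·θ_c) = 0.345 / (1 + 0.0716 × 19.9) = 0.345 / 2.425 = 0.1423 g VSS/g ultimate BOD.
Q·(S₀ − S) = 1160 × (1540 − 7.79) × 10⁻³ = 1777 kg/d removed.
Biomass synthesised: P_X = Y_obs × 1777 = 252.9 kg VSS/d.
Carbonaceous O₂ demand = substrate oxidised − cell-mass equivalent = 1777 − 1.42 × 252.9 = 1418 kg O₂/d.

R_O ≈ 1420 kg O₂/d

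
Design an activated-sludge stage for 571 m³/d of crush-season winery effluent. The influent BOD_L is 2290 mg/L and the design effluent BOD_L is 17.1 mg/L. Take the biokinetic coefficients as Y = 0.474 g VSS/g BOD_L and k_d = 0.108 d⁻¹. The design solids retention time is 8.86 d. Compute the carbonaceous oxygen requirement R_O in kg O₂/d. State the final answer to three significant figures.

R_O ≈ 851 kg O₂/d

Y_obs = Y / (1 + k_d θ_c) = 0.474 / (1 + 0.108 × 8.86) = 0.474 / 1.957 = 0.2422.
Q·(S₀ − S) = 571 × (2290 − 17.1) × 10⁻³ = 1298 kg/d removed.
Biomass synthesised: P_X = Y_obs × 1298 = 314.4 kg VSS/d.
R_O = Q·(S₀ − S) − 1.42·P_X = 1298 − 1.42 × 314.4 = 851.4 kg O₂/d.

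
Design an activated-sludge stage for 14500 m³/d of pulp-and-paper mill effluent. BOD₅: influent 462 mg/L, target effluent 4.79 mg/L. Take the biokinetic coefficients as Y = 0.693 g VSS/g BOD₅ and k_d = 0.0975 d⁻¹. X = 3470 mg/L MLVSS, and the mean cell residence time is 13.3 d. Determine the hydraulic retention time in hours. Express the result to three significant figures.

τ ≈ 12.7 h

Rearranging the biomass balance for a CMAS with decay, V = Y·Q·ΔS·θ_c / [X·(1+k_d θ_c)] = 0.693 × 14500 × (462 − 4.79) × 13.3 / [3470 × (1 + 0.0975 × 13.3)] = 6.11×10^7 / 7970 = 7667 m³.
τ = V/Q = 7667/14500 = 0.5288 d, or 12.69 h.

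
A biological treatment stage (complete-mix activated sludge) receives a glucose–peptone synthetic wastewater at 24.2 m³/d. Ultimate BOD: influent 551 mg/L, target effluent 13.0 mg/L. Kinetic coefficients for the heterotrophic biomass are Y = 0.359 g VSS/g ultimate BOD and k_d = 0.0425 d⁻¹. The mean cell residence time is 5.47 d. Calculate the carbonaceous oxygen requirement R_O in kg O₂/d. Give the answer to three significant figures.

Y_obs = Y / (1 + k_d θ_c) = 0.359 / (1 + 0.0425 × 5.47) = 0.359 / 1.232 = 0.2913.
Mass of ultimate BOD removed per day: Q(S₀ − S) = 24.2 × 538.0 g/m³ = 13.02 kg/d.
Net sludge production P_X = 0.2913 × 13.02 = 3.792 kg VSS/d.
Carbonaceous O₂ demand = substrate oxidised − cell-mass equivalent = 13.02 − 1.42 × 3.792 = 7.634 kg O₂/d.

R_O ≈ 7.63 kg O₂/d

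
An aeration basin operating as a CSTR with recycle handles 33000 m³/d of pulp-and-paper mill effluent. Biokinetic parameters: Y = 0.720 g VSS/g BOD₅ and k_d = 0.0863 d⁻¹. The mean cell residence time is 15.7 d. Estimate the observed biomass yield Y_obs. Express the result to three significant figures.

Y_obs ≈ 0.306 g VSS/g BOD₅

Y_obs = Y / (1 + k_d θ_c) = 0.720 / (1 + 0.0863 × 15.7) = 0.720 / 2.355 = 0.3057.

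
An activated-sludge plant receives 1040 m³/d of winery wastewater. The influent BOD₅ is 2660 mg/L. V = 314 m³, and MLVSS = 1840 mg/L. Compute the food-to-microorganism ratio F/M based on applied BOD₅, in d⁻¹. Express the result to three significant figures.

F/M = Q·S₀ / (V·X) = 1040 × 2660 / (314.0 × 1840) = 4.788 g BOD₅·(g VSS·d)⁻¹.

F/M ≈ 4.79 d⁻¹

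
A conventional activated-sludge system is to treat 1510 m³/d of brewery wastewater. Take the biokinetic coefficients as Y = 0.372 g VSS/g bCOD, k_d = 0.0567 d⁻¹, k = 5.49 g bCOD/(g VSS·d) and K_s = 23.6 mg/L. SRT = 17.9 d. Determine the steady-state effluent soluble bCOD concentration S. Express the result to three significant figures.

S ≈ 1.38 mg/L

From the Monod/SRT balance for a CMAS, S = K_s·(1+k_d θ_c)/[θ_c·(Y k − k_d) − 1] = 23.6 × (1 + 0.0567 × 17.9) / [17.9 × (0.372 × 5.49 − 0.0567) − 1] = 47.55 / 34.54 = 1.377 mg/L.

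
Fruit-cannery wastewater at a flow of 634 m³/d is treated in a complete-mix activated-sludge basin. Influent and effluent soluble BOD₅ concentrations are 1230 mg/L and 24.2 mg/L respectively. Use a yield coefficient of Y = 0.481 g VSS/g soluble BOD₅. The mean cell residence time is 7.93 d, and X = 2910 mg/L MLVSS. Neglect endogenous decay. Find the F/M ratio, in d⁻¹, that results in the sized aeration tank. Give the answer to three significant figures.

F/M ≈ 0.267 d⁻¹

V·X = Y·Q·ΔS·θ_c gives V = 0.481 × 634 × (1230 − 24.2) × 7.93 / 2910 = 1002 m³.
F/M = Q·S₀ / (V·X) = 634 × 1230 / (1002 × 2910) = 0.2674 g soluble BOD₅·(g VSS·d)⁻¹.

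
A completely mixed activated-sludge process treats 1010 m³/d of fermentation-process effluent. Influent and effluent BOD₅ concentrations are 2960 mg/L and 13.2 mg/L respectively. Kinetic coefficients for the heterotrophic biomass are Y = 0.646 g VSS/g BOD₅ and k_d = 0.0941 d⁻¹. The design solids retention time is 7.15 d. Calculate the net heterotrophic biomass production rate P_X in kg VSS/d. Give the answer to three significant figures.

P_X ≈ 1150 kg VSS/d

Y_obs = Y / (1 + k_d θ_c) = 0.646 / (1 + 0.0941 × 7.15) = 0.646 / 1.673 = 0.3862.
ΔS = 2960 − 13.2 = 2947 mg/L, so the substrate removal rate is 1010 × 2947/1000 = 2976 kg BOD₅/d.
So the net sludge growth is P_X = 0.3862 × 2976 = 1149 kg VSS/d.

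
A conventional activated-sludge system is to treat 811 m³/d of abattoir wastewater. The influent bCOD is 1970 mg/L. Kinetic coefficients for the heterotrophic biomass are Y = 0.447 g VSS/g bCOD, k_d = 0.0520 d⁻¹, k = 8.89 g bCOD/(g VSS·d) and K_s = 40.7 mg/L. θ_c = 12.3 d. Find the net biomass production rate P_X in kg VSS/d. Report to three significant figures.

P_X ≈ 435 kg VSS/d

Effluent substrate depends only on kinetics and SRT: S = K_s(1 + k_d θ_c) / [θ_c(Yk − k_d) − 1] = 40.7 × (1 + 0.0520 × 12.3) / [12.3 × (0.447 × 8.89 − 0.0520) − 1] = 66.73 / 47.24 = 1.413 mg/L.
Observed yield with endogenous decay: Y_obs = Y / (1 + k_d·θ_c) = 0.447 / (1 + 0.0520 × 12.3) = 0.447 / 1.640 = 0.2726 g VSS/g bCOD.
Substrate removed = Q·(S₀ − S) = 811 m³/d × (1970 − 1.41) g/m³ = 1.6×10^6 g/d = 1597 kg/d.
P_X = Y_obs · Q(S₀ − S) = 0.2726 × 1597 = 435.3 kg VSS/d.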